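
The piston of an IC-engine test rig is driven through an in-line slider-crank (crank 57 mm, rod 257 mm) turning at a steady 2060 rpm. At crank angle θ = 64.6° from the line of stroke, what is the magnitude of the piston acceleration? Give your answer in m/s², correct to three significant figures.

763

ω = 2π·2060/60 = 215.7 rad/s
x(θ) = r cosθ + √(L² − r² sin²θ); with ω constant, a = ω²·d²x/dθ².
d²x/dθ² = −r cosθ − r²(cos2θ)/√u − r⁴ sin²2θ/(4u^{3/2}),  u = L² − r² sin²θ = 0.0633978 m².
Substituting r = 0.057 m, L = 0.257 m, θ = 64.6°: d²x/dθ² = -0.016393 m.
a = ω²·d²x/dθ² = (215.7)²·(-0.016393) = -762.87 m/s²;  |a| = 762.87 m/s².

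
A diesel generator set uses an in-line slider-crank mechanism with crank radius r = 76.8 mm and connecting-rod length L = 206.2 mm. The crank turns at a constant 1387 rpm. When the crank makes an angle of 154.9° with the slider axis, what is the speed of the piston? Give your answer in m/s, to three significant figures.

3.12

ω = 2π·1387/60 = 145.2 rad/s
For an in-line slider-crank, x = r cosθ + √(L² − r² sin²θ), so v = −rω sinθ·[1 + r cosθ/√(L² − r² sin²θ)].
With r = 0.0768 m, L = 0.2062 m, θ = 154.9°: √(L² − r² sin²θ) = 0.20361 m.
v = −0.0768·145.2·0.42420·[1 + 0.0768·-0.90557/0.20361] = -3.1156 m/s.
|v| = 3.1156 m/s.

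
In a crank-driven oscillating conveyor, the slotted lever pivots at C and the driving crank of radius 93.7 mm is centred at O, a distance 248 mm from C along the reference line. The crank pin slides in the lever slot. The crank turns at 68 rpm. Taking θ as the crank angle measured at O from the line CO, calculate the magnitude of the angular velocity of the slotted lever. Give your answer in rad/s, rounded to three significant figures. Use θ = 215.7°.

2.21

ω = 7.121 rad/s (from 68 rpm).
Crank pin A relative to C: A = (d + r cosθ, r sinθ); lever angle φ = atan2(r sinθ, d + r cosθ).
Differentiating tanφ: φ̇ = rω(d cosθ + r)/(d² + r² + 2dr cosθ).
d² + r² + 2dr cosθ = |CA|² = 0.0325419 m²;  d cosθ + r = -0.1077 m.
|ω_lever| = |0.0937·7.121·-0.1077| / 0.0325419 = 2.2082 rad/s.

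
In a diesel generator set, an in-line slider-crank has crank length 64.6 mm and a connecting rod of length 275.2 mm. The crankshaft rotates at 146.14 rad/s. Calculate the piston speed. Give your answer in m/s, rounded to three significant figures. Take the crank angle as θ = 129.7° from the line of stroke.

6.16

ω = 146.1 rad/s
For an in-line slider-crank, x = r cosθ + √(L² − r² sin²θ), so v = −rω sinθ·[1 + r cosθ/√(L² − r² sin²θ)].
With r = 0.0646 m, L = 0.2752 m, θ = 129.7°: √(L² − r² sin²θ) = 0.27067 m.
v = −0.0646·146.1·0.76940·[1 + 0.0646·-0.63877/0.27067] = -6.1563 m/s.
|v| = 6.1563 m/s.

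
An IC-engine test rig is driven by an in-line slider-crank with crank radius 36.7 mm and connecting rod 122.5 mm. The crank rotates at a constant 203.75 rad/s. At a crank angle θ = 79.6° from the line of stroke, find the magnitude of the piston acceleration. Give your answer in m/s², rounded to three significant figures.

170

ω = 203.8 rad/s
x(θ) = r cosθ + √(L² − r² sin²θ); with ω constant, a = ω²·d²x/dθ².
d²x/dθ² = −r cosθ − r²(cos2θ)/√u − r⁴ sin²2θ/(4u^{3/2}),  u = L² − r² sin²θ = 0.0137033 m².
Substituting r = 0.0367 m, L = 0.1225 m, θ = 79.6°: d²x/dθ² = +0.0040953 m.
a = ω²·d²x/dθ² = (203.8)²·(+0.0040953) = +170.01 m/s²;  |a| = 170.01 m/s².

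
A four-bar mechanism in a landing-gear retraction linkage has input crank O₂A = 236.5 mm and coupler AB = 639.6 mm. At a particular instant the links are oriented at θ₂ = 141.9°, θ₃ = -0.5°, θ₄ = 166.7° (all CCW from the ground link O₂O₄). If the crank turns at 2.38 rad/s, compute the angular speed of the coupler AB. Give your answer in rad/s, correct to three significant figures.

ω₂ = 2.38 rad/s
Differentiating the loop-closure r₂e^{iθ₂}+r₃e^{iθ₃}=r₁+r₄e^{iθ₄} gives r₂ω₂e^{iθ₂}+r₃ω₃e^{iθ₃}=r₄ω₄e^{iθ₄}.
Eliminating the other unknown: ω₃ = r₂ω₂ sin(θ₄−θ₂) / [r₃ sin(θ₃−θ₄)].
Numerator sine = +0.41945; denominator sine = -0.22155.
Result = 0.2365·2.38·(+0.41945) / (0.6396·(-0.22155)) = -1.6661 rad/s; magnitude 1.6661 rad/s.

1.67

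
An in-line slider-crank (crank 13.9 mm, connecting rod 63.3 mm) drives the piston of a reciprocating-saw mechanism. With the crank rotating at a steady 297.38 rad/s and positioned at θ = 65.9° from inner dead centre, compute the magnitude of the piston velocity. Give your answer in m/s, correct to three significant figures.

ω = 297.4 rad/s
For an in-line slider-crank, x = r cosθ + √(L² − r² sin²θ), so v = −rω sinθ·[1 + r cosθ/√(L² − r² sin²θ)].
With r = 0.0139 m, L = 0.0633 m, θ = 65.9°: √(L² − r² sin²θ) = 0.062015 m.
v = −0.0139·297.4·0.91283·[1 + 0.0139·0.40833/0.062015] = -4.1186 m/s.
|v| = 4.1186 m/s.

4.12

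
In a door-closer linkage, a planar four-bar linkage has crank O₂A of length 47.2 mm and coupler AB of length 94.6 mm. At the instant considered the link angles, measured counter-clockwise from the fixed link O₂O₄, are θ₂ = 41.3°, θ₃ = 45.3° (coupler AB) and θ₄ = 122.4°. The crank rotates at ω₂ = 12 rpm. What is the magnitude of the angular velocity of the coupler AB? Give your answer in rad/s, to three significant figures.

0.635

ω₂ = 1.257 rad/s (from 12 rpm).
Differentiating the loop-closure r₂e^{iθ₂}+r₃e^{iθ₃}=r₁+r₄e^{iθ₄} gives r₂ω₂e^{iθ₂}+r₃ω₃e^{iθ₃}=r₄ω₄e^{iθ₄}.
Eliminating the other unknown: ω₃ = r₂ω₂ sin(θ₄−θ₂) / [r₃ sin(θ₃−θ₄)].
Numerator sine = +0.98796; denominator sine = -0.97476.
Result = 0.0472·1.257·(+0.98796) / (0.0946·(-0.97476)) = -0.63548 rad/s; magnitude 0.63548 rad/s.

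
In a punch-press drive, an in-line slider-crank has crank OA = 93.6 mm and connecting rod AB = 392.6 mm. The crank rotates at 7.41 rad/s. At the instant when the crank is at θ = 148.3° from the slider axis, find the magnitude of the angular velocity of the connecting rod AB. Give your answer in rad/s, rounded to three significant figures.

ω = 7.41 rad/s
The rod makes angle φ with the slider axis where L sinφ = r sinθ; differentiating, L cosφ·φ̇ = r ω cosθ.
L cosφ = √(L² − r² sin²θ) = 0.38951 m.
|ω_rod| = r ω |cosθ| / √(L² − r² sin²θ) = 0.0936·7.41·0.85081/0.38951 = 1.515 rad/s.

1.51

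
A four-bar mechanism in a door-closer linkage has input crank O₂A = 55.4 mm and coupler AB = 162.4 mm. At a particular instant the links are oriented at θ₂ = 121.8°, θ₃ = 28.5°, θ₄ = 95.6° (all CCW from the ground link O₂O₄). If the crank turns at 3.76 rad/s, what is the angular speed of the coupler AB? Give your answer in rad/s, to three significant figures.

0.615

ω₂ = 3.76 rad/s
Differentiating the loop-closure r₂e^{iθ₂}+r₃e^{iθ₃}=r₁+r₄e^{iθ₄} gives r₂ω₂e^{iθ₂}+r₃ω₃e^{iθ₃}=r₄ω₄e^{iθ₄}.
Eliminating the other unknown: ω₃ = r₂ω₂ sin(θ₄−θ₂) / [r₃ sin(θ₃−θ₄)].
Numerator sine = -0.44151; denominator sine = -0.92119.
Result = 0.0554·3.76·(-0.44151) / (0.1624·(-0.92119)) = +0.61475 rad/s; magnitude 0.61475 rad/s.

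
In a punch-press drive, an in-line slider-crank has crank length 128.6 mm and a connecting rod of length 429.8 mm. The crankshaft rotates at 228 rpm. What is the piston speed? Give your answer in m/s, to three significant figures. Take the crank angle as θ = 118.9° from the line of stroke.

2.29

ω = 2π·228/60 = 23.88 rad/s
For an in-line slider-crank, x = r cosθ + √(L² − r² sin²θ), so v = −rω sinθ·[1 + r cosθ/√(L² − r² sin²θ)].
With r = 0.1286 m, L = 0.4298 m, θ = 118.9°: √(L² − r² sin²θ) = 0.41479 m.
v = −0.1286·23.88·0.87546·[1 + 0.1286·-0.48328/0.41479] = -2.2853 m/s.
|v| = 2.2853 m/s.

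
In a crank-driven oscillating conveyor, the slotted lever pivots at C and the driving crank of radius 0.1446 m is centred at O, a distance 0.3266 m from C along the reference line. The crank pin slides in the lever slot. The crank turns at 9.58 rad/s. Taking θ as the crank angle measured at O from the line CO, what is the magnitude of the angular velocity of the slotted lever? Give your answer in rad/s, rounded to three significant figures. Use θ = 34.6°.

ω = 9.58 rad/s
Crank pin A relative to C: A = (d + r cosθ, r sinθ); lever angle φ = atan2(r sinθ, d + r cosθ).
Differentiating tanφ: φ̇ = rω(d cosθ + r)/(d² + r² + 2dr cosθ).
d² + r² + 2dr cosθ = |CA|² = 0.205324 m²;  d cosθ + r = +0.41344 m.
|ω_lever| = |0.1446·9.58·+0.41344| / 0.205324 = 2.7893 rad/s.

2.79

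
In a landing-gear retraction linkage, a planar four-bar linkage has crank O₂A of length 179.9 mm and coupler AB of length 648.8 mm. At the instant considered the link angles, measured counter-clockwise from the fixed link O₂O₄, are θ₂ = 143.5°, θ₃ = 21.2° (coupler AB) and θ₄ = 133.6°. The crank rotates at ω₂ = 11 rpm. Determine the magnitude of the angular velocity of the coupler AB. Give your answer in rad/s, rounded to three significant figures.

0.0594

ω₂ = 1.152 rad/s (from 11 rpm).
Differentiating the loop-closure r₂e^{iθ₂}+r₃e^{iθ₃}=r₁+r₄e^{iθ₄} gives r₂ω₂e^{iθ₂}+r₃ω₃e^{iθ₃}=r₄ω₄e^{iθ₄}.
Eliminating the other unknown: ω₃ = r₂ω₂ sin(θ₄−θ₂) / [r₃ sin(θ₃−θ₄)].
Numerator sine = -0.17193; denominator sine = -0.92455.
Result = 0.1799·1.152·(-0.17193) / (0.6488·(-0.92455)) = +0.059397 rad/s; magnitude 0.059397 rad/s.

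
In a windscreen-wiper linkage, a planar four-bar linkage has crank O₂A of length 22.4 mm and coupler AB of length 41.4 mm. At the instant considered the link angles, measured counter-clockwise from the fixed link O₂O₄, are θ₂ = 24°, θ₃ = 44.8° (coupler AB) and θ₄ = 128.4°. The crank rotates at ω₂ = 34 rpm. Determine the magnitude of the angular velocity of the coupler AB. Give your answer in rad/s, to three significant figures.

ω₂ = 3.56 rad/s (from 34 rpm).
Differentiating the loop-closure r₂e^{iθ₂}+r₃e^{iθ₃}=r₁+r₄e^{iθ₄} gives r₂ω₂e^{iθ₂}+r₃ω₃e^{iθ₃}=r₄ω₄e^{iθ₄}.
Eliminating the other unknown: ω₃ = r₂ω₂ sin(θ₄−θ₂) / [r₃ sin(θ₃−θ₄)].
Numerator sine = +0.96858; denominator sine = -0.99377.
Result = 0.0224·3.56·(+0.96858) / (0.0414·(-0.99377)) = -1.8776 rad/s; magnitude 1.8776 rad/s.

1.88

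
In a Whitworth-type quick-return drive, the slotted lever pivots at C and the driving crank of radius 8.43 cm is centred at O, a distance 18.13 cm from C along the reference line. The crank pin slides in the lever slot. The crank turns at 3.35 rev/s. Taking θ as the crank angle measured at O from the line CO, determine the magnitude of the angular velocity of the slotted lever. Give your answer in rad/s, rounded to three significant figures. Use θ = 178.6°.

18.3

ω = 21.05 rad/s (from 3.35 rev/s).
Crank pin A relative to C: A = (d + r cosθ, r sinθ); lever angle φ = atan2(r sinθ, d + r cosθ).
Differentiating tanφ: φ̇ = rω(d cosθ + r)/(d² + r² + 2dr cosθ).
d² + r² + 2dr cosθ = |CA|² = 0.00941812 m²;  d cosθ + r = -0.096946 m.
|ω_lever| = |0.0843·21.05·-0.096946| / 0.00941812 = 18.265 rad/s.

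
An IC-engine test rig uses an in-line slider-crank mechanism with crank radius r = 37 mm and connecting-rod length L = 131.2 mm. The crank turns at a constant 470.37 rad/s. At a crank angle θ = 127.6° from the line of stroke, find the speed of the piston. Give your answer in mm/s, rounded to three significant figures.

11400

ω = 470.4 rad/s
For an in-line slider-crank, x = r cosθ + √(L² − r² sin²θ), so v = −rω sinθ·[1 + r cosθ/√(L² − r² sin²θ)].
With r = 0.037 m, L = 0.1312 m, θ = 127.6°: √(L² − r² sin²θ) = 0.12788 m.
v = −0.037·470.4·0.79229·[1 + 0.037·-0.61015/0.12788] = -11.355 m/s.
|v| = 11.355 m/s = 11355 mm/s.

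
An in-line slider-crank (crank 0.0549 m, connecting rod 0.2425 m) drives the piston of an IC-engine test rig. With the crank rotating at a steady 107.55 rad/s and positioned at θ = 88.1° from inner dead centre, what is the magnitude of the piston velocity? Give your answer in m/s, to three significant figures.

5.95

ω = 107.5 rad/s
For an in-line slider-crank, x = r cosθ + √(L² − r² sin²θ), so v = −rω sinθ·[1 + r cosθ/√(L² − r² sin²θ)].
With r = 0.0549 m, L = 0.2425 m, θ = 88.1°: √(L² − r² sin²θ) = 0.23621 m.
v = −0.0549·107.5·0.99945·[1 + 0.0549·0.03316/0.23621] = -5.9467 m/s.
|v| = 5.9467 m/s.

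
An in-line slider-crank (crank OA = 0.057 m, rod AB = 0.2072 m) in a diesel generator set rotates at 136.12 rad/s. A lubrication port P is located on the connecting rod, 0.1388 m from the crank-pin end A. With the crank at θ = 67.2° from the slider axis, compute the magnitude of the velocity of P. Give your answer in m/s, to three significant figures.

ω = 136.1 rad/s.  Crank-pin speed |V_A| = rω = 7.7588 m/s, perpendicular to OA.
Rod angle: sinφ = −(r/L) sinθ ⇒ φ = -14.691°; ω_rod = −rω cosθ/√(L²−r²sin²θ) = -15.001 rad/s.
V_P = V_A + ω_rod × AP, with AP = 0.1388 m along the rod.
Components: V_Px = −rω sinθ − a·ω_rod·sinφ = -7.6806 m/s;  V_Py = rω cosθ + a·ω_rod·cosφ = +0.99255 m/s.
|V_P| = √(V_Px² + V_Py²) = 7.7445 m/s.

7.74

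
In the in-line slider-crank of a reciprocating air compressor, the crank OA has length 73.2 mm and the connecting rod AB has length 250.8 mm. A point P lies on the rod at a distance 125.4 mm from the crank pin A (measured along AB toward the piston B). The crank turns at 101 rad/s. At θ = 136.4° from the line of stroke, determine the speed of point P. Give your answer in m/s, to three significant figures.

5.28

ω = 101 rad/s.  Crank-pin speed |V_A| = rω = 7.3932 m/s, perpendicular to OA.
Rod angle: sinφ = −(r/L) sinθ ⇒ φ = -11.612°; ω_rod = −rω cosθ/√(L²−r²sin²θ) = +21.793 rad/s.
V_P = V_A + ω_rod × AP, with AP = 0.1254 m along the rod.
Components: V_Px = −rω sinθ − a·ω_rod·sinφ = -4.5484 m/s;  V_Py = rω cosθ + a·ω_rod·cosφ = -2.677 m/s.
|V_P| = √(V_Px² + V_Py²) = 5.2777 m/s.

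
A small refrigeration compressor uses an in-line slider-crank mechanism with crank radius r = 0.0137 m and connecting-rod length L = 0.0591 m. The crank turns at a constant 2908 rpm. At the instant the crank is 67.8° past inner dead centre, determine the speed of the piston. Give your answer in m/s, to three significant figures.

4.21

ω = 2π·2908/60 = 304.5 rad/s
For an in-line slider-crank, x = r cosθ + √(L² − r² sin²θ), so v = −rω sinθ·[1 + r cosθ/√(L² − r² sin²θ)].
With r = 0.0137 m, L = 0.0591 m, θ = 67.8°: √(L² − r² sin²θ) = 0.057723 m.
v = −0.0137·304.5·0.92587·[1 + 0.0137·0.37784/0.057723] = -4.2091 m/s.
|v| = 4.2091 m/s.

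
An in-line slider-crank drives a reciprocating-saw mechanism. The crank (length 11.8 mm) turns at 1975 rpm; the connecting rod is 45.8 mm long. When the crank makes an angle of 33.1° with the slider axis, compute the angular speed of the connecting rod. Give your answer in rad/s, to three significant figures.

45.1

ω = 206.8 rad/s (converted from 1975 rpm).
The rod makes angle φ with the slider axis where L sinφ = r sinθ; differentiating, L cosφ·φ̇ = r ω cosθ.
L cosφ = √(L² − r² sin²θ) = 0.045344 m.
|ω_rod| = r ω |cosθ| / √(L² − r² sin²θ) = 0.0118·206.8·0.83772/0.045344 = 45.087 rad/s.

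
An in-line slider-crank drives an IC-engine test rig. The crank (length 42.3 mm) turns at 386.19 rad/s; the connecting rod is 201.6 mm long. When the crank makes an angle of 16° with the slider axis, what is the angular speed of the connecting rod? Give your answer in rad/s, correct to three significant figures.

78.0

ω = 386.2 rad/s
The rod makes angle φ with the slider axis where L sinφ = r sinθ; differentiating, L cosφ·φ̇ = r ω cosθ.
L cosφ = √(L² − r² sin²θ) = 0.20126 m.
|ω_rod| = r ω |cosθ| / √(L² − r² sin²θ) = 0.0423·386.2·0.96126/0.20126 = 78.023 rad/s.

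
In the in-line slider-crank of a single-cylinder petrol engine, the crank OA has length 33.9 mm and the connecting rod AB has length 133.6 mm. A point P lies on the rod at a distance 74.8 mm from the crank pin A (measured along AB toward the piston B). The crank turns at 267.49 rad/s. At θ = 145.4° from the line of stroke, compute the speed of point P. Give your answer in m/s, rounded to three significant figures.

5.60

ω = 267.5 rad/s.  Crank-pin speed |V_A| = rω = 9.0679 m/s, perpendicular to OA.
Rod angle: sinφ = −(r/L) sinθ ⇒ φ = -8.284°; ω_rod = −rω cosθ/√(L²−r²sin²θ) = +56.458 rad/s.
V_P = V_A + ω_rod × AP, with AP = 0.0748 m along the rod.
Components: V_Px = −rω sinθ − a·ω_rod·sinφ = -4.5407 m/s;  V_Py = rω cosθ + a·ω_rod·cosφ = -3.2851 m/s.
|V_P| = √(V_Px² + V_Py²) = 5.6044 m/s.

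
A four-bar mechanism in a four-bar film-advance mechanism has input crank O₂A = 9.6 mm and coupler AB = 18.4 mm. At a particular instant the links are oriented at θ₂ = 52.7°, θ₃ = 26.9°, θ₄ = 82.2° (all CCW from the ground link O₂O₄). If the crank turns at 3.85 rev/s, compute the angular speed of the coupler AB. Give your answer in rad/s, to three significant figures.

7.56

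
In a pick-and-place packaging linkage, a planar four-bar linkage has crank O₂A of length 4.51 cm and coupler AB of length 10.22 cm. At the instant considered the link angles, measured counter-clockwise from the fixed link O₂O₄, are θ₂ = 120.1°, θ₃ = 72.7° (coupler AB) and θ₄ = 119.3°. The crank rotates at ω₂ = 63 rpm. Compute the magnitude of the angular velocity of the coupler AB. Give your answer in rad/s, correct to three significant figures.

0.0559

ω₂ = 6.597 rad/s (from 63 rpm).
Differentiating the loop-closure r₂e^{iθ₂}+r₃e^{iθ₃}=r₁+r₄e^{iθ₄} gives r₂ω₂e^{iθ₂}+r₃ω₃e^{iθ₃}=r₄ω₄e^{iθ₄}.
Eliminating the other unknown: ω₃ = r₂ω₂ sin(θ₄−θ₂) / [r₃ sin(θ₃−θ₄)].
Numerator sine = -0.01396; denominator sine = -0.72657.
Result = 0.0451·6.597·(-0.01396) / (0.1022·(-0.72657)) = +0.055946 rad/s; magnitude 0.055946 rad/s.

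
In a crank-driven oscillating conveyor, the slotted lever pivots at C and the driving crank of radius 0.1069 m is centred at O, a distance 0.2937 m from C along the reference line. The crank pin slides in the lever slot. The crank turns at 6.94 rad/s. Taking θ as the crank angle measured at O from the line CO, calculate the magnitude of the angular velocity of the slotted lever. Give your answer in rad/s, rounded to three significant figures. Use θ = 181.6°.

ω = 6.94 rad/s
Crank pin A relative to C: A = (d + r cosθ, r sinθ); lever angle φ = atan2(r sinθ, d + r cosθ).
Differentiating tanφ: φ̇ = rω(d cosθ + r)/(d² + r² + 2dr cosθ).
d² + r² + 2dr cosθ = |CA|² = 0.0349187 m²;  d cosθ + r = -0.18669 m.
|ω_lever| = |0.1069·6.94·-0.18669| / 0.0349187 = 3.9663 rad/s.

3.97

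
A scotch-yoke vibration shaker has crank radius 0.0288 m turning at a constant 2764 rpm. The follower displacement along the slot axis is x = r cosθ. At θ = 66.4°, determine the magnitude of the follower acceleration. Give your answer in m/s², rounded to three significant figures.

ω = 289.4 rad/s (from 2764 rpm).
x = r cosθ ⇒ ẍ = −rω² cosθ (ω constant).
|a| = rω²|cosθ| = 0.0288·(289.4)²·|cos 66.4°| = 965.97 m/s².

966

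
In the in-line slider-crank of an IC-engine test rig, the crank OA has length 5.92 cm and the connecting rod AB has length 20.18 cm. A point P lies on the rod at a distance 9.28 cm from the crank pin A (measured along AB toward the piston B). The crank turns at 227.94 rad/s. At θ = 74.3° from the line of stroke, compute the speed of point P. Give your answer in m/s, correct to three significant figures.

13.6

ω = 227.9 rad/s.  Crank-pin speed |V_A| = rω = 13.494 m/s, perpendicular to OA.
Rod angle: sinφ = −(r/L) sinθ ⇒ φ = -16.404°; ω_rod = −rω cosθ/√(L²−r²sin²θ) = -18.862 rad/s.
V_P = V_A + ω_rod × AP, with AP = 0.0928 m along the rod.
Components: V_Px = −rω sinθ − a·ω_rod·sinφ = -13.485 m/s;  V_Py = rω cosθ + a·ω_rod·cosφ = +1.9723 m/s.
|V_P| = √(V_Px² + V_Py²) = 13.628 m/s.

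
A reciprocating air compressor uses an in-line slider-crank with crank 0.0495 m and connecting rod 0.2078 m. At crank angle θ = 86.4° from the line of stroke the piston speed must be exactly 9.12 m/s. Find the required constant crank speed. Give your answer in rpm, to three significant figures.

For an in-line slider-crank, |v_piston| = rω|sinθ|·[1 + r cosθ/√(L² − r² sin²θ)].
With r = 0.0495 m, L = 0.2078 m, θ = 86.4°: the bracketed kinematic factor |dx/dθ| = 0.050163 m.
ω = v/|dx/dθ| = 9.12/0.050163 = 181.81 rad/s.
N = 60ω/(2π) = 1736.1 rpm.

1740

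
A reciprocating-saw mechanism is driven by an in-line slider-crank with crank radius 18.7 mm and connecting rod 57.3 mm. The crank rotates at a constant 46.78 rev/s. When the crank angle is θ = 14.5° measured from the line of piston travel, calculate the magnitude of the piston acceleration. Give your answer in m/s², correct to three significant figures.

2030

ω = 2π·46.8 = 293.9 rad/s
x(θ) = r cosθ + √(L² − r² sin²θ); with ω constant, a = ω²·d²x/dθ².
d²x/dθ² = −r cosθ − r²(cos2θ)/√u − r⁴ sin²2θ/(4u^{3/2}),  u = L² − r² sin²θ = 0.00326137 m².
Substituting r = 0.0187 m, L = 0.0573 m, θ = 14.5°: d²x/dθ² = -0.023498 m.
a = ω²·d²x/dθ² = (293.9)²·(-0.023498) = -2030.1 m/s²;  |a| = 2030.1 m/s².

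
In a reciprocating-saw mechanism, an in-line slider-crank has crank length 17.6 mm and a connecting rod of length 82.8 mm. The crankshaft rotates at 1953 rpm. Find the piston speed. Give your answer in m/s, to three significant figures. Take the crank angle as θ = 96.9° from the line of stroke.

3.48

ω = 2π·1953/60 = 204.5 rad/s
For an in-line slider-crank, x = r cosθ + √(L² − r² sin²θ), so v = −rω sinθ·[1 + r cosθ/√(L² − r² sin²θ)].
With r = 0.0176 m, L = 0.0828 m, θ = 96.9°: √(L² − r² sin²θ) = 0.080935 m.
v = −0.0176·204.5·0.99276·[1 + 0.0176·-0.12014/0.080935] = -3.4801 m/s.
|v| = 3.4801 m/s.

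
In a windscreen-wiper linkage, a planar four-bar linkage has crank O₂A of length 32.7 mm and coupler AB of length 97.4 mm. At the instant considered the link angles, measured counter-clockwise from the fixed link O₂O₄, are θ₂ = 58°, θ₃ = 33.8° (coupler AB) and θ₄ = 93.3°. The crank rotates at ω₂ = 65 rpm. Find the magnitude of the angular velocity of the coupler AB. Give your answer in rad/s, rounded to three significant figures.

1.53

ω₂ = 6.807 rad/s (from 65 rpm).
Differentiating the loop-closure r₂e^{iθ₂}+r₃e^{iθ₃}=r₁+r₄e^{iθ₄} gives r₂ω₂e^{iθ₂}+r₃ω₃e^{iθ₃}=r₄ω₄e^{iθ₄}.
Eliminating the other unknown: ω₃ = r₂ω₂ sin(θ₄−θ₂) / [r₃ sin(θ₃−θ₄)].
Numerator sine = +0.57786; denominator sine = -0.86163.
Result = 0.0327·6.807·(+0.57786) / (0.0974·(-0.86163)) = -1.5326 rad/s; magnitude 1.5326 rad/s.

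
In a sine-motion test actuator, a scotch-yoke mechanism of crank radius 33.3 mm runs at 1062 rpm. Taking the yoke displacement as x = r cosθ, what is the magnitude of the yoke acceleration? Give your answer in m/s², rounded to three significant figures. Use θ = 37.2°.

ω = 111.2 rad/s (from 1062 rpm).
x = r cosθ ⇒ ẍ = −rω² cosθ (ω constant).
|a| = rω²|cosθ| = 0.0333·(111.2)²·|cos 37.2°| = 328.06 m/s².

328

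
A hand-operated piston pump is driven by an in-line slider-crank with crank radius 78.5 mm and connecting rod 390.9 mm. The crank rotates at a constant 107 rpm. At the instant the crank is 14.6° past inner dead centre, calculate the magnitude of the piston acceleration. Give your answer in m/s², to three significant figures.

11.3

ω = 2π·107/60 = 11.21 rad/s
x(θ) = r cosθ + √(L² − r² sin²θ); with ω constant, a = ω²·d²x/dθ².
d²x/dθ² = −r cosθ − r²(cos2θ)/√u − r⁴ sin²2θ/(4u^{3/2}),  u = L² − r² sin²θ = 0.152411 m².
Substituting r = 0.0785 m, L = 0.3909 m, θ = 14.6°: d²x/dθ² = -0.089782 m.
a = ω²·d²x/dθ² = (11.21)²·(-0.089782) = -11.272 m/s²;  |a| = 11.272 m/s².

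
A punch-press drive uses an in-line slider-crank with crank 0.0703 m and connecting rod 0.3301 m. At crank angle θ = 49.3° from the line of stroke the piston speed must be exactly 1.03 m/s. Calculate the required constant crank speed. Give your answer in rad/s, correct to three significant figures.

For an in-line slider-crank, |v_piston| = rω|sinθ|·[1 + r cosθ/√(L² − r² sin²θ)].
With r = 0.0703 m, L = 0.3301 m, θ = 49.3°: the bracketed kinematic factor |dx/dθ| = 0.060797 m.
ω = v/|dx/dθ| = 1.03/0.060797 = 16.942 rad/s.

16.9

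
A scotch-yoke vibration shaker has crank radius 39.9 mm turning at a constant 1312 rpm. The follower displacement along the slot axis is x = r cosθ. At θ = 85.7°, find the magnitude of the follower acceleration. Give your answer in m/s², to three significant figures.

56.5

ω = 137.4 rad/s (from 1312 rpm).
x = r cosθ ⇒ ẍ = −rω² cosθ (ω constant).
|a| = rω²|cosθ| = 0.0399·(137.4)²·|cos 85.7°| = 56.472 m/s².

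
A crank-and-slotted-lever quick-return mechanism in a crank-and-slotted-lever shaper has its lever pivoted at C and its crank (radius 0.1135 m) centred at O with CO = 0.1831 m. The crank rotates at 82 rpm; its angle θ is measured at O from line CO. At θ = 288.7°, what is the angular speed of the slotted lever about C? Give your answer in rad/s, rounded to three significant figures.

ω = 8.587 rad/s (from 82 rpm).
Crank pin A relative to C: A = (d + r cosθ, r sinθ); lever angle φ = atan2(r sinθ, d + r cosθ).
Differentiating tanφ: φ̇ = rω(d cosθ + r)/(d² + r² + 2dr cosθ).
d² + r² + 2dr cosθ = |CA|² = 0.0597337 m²;  d cosθ + r = +0.1722 m.
|ω_lever| = |0.1135·8.587·+0.1722| / 0.0597337 = 2.8097 rad/s.

2.81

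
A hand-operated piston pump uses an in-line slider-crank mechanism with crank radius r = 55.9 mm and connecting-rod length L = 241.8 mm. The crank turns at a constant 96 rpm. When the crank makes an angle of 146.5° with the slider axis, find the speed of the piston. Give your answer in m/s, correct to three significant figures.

0.250

ω = 2π·96/60 = 10.05 rad/s
For an in-line slider-crank, x = r cosθ + √(L² − r² sin²θ), so v = −rω sinθ·[1 + r cosθ/√(L² − r² sin²θ)].
With r = 0.0559 m, L = 0.2418 m, θ = 146.5°: √(L² − r² sin²θ) = 0.23982 m.
v = −0.0559·10.05·0.55194·[1 + 0.0559·-0.83389/0.23982] = -0.24988 m/s.
|v| = 0.24988 m/s.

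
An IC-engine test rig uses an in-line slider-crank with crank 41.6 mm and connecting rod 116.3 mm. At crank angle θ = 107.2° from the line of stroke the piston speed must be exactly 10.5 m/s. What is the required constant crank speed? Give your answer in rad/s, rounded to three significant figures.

For an in-line slider-crank, |v_piston| = rω|sinθ|·[1 + r cosθ/√(L² − r² sin²θ)].
With r = 0.0416 m, L = 0.1163 m, θ = 107.2°: the bracketed kinematic factor |dx/dθ| = 0.035267 m.
ω = v/|dx/dθ| = 10.5/0.035267 = 297.73 rad/s.

298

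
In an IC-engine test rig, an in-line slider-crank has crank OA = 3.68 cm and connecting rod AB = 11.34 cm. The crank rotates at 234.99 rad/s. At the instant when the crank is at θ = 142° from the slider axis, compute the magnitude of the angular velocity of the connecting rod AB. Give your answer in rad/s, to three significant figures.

ω = 235 rad/s
The rod makes angle φ with the slider axis where L sinφ = r sinθ; differentiating, L cosφ·φ̇ = r ω cosθ.
L cosφ = √(L² − r² sin²θ) = 0.11111 m.
|ω_rod| = r ω |cosθ| / √(L² − r² sin²θ) = 0.0368·235·0.78801/0.11111 = 61.328 rad/s.

61.3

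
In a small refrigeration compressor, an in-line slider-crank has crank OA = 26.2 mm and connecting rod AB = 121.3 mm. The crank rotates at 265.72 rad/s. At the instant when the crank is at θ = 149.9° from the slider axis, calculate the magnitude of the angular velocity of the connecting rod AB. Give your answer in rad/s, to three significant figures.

ω = 265.7 rad/s
The rod makes angle φ with the slider axis where L sinφ = r sinθ; differentiating, L cosφ·φ̇ = r ω cosθ.
L cosφ = √(L² − r² sin²θ) = 0.12059 m.
|ω_rod| = r ω |cosθ| / √(L² − r² sin²θ) = 0.0262·265.7·0.86515/0.12059 = 49.948 rad/s.

49.9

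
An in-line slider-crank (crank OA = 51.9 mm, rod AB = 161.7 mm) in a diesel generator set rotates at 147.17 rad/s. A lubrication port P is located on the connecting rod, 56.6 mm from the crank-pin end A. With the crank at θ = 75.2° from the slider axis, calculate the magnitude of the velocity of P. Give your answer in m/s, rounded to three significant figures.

ω = 147.2 rad/s.  Crank-pin speed |V_A| = rω = 7.6381 m/s, perpendicular to OA.
Rod angle: sinφ = −(r/L) sinθ ⇒ φ = -18.078°; ω_rod = −rω cosθ/√(L²−r²sin²θ) = -12.693 rad/s.
V_P = V_A + ω_rod × AP, with AP = 0.0566 m along the rod.
Components: V_Px = −rω sinθ − a·ω_rod·sinφ = -7.6077 m/s;  V_Py = rω cosθ + a·ω_rod·cosφ = +1.2682 m/s.
|V_P| = √(V_Px² + V_Py²) = 7.7126 m/s.

7.71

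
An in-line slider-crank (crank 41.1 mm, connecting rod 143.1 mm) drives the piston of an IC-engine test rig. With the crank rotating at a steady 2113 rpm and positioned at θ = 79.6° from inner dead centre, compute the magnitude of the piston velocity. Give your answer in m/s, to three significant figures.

9.43

ω = 2π·2113/60 = 221.3 rad/s
For an in-line slider-crank, x = r cosθ + √(L² − r² sin²θ), so v = −rω sinθ·[1 + r cosθ/√(L² − r² sin²θ)].
With r = 0.0411 m, L = 0.1431 m, θ = 79.6°: √(L² − r² sin²θ) = 0.13727 m.
v = −0.0411·221.3·0.98357·[1 + 0.0411·0.18052/0.13727] = -9.4284 m/s.
|v| = 9.4284 m/s.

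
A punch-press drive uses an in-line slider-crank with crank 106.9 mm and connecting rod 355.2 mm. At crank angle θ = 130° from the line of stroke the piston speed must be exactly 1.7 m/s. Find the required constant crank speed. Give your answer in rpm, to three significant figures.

247

For an in-line slider-crank, |v_piston| = rω|sinθ|·[1 + r cosθ/√(L² − r² sin²θ)].
With r = 0.1069 m, L = 0.3552 m, θ = 130°: the bracketed kinematic factor |dx/dθ| = 0.06561 m.
ω = v/|dx/dθ| = 1.7/0.06561 = 25.911 rad/s.
N = 60ω/(2π) = 247.43 rpm.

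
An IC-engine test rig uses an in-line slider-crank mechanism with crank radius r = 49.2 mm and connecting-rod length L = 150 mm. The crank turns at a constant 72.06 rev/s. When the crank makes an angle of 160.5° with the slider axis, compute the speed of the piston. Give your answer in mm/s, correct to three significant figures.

5120

ω = 2π·72.1 = 452.8 rad/s
For an in-line slider-crank, x = r cosθ + √(L² − r² sin²θ), so v = −rω sinθ·[1 + r cosθ/√(L² − r² sin²θ)].
With r = 0.0492 m, L = 0.15 m, θ = 160.5°: √(L² − r² sin²θ) = 0.1491 m.
v = −0.0492·452.8·0.33381·[1 + 0.0492·-0.94264/0.1491] = -5.1229 m/s.
|v| = 5.1229 m/s = 5122.9 mm/s.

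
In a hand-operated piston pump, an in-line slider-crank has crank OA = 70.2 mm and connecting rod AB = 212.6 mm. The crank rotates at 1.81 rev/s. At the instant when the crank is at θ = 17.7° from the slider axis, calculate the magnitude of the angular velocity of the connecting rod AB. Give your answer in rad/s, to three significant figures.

3.60

ω = 11.37 rad/s (converted from 1.81 rev/s).
The rod makes angle φ with the slider axis where L sinφ = r sinθ; differentiating, L cosφ·φ̇ = r ω cosθ.
L cosφ = √(L² − r² sin²θ) = 0.21153 m.
|ω_rod| = r ω |cosθ| / √(L² − r² sin²θ) = 0.0702·11.37·0.95266/0.21153 = 3.5956 rad/s.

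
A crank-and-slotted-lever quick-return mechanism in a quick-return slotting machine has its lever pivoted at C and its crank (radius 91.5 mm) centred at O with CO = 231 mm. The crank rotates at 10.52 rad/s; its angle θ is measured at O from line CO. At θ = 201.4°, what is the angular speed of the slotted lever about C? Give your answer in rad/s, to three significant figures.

ω = 10.52 rad/s
Crank pin A relative to C: A = (d + r cosθ, r sinθ); lever angle φ = atan2(r sinθ, d + r cosθ).
Differentiating tanφ: φ̇ = rω(d cosθ + r)/(d² + r² + 2dr cosθ).
d² + r² + 2dr cosθ = |CA|² = 0.0223747 m²;  d cosθ + r = -0.12357 m.
|ω_lever| = |0.0915·10.52·-0.12357| / 0.0223747 = 5.3163 rad/s.

5.32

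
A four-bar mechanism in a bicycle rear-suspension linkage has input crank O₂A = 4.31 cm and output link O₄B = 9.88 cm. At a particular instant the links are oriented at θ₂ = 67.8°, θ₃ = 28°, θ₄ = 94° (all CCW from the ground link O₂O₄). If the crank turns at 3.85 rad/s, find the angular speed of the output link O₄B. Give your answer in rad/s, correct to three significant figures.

ω₂ = 3.85 rad/s
Differentiating the loop-closure r₂e^{iθ₂}+r₃e^{iθ₃}=r₁+r₄e^{iθ₄} gives r₂ω₂e^{iθ₂}+r₃ω₃e^{iθ₃}=r₄ω₄e^{iθ₄}.
Eliminating the other unknown: ω₄ = r₂ω₂ sin(θ₂−θ₃) / [r₄ sin(θ₄−θ₃)].
Numerator sine = +0.64011; denominator sine = +0.91355.
Result = 0.0431·3.85·(+0.64011) / (0.0988·(+0.91355)) = +1.1768 rad/s; magnitude 1.1768 rad/s.

1.18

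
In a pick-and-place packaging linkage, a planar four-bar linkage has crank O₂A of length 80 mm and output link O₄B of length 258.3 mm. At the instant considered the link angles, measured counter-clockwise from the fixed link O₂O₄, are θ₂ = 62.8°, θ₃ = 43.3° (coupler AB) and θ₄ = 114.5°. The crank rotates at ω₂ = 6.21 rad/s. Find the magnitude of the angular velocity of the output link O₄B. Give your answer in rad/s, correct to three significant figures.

0.678

ω₂ = 6.21 rad/s
Differentiating the loop-closure r₂e^{iθ₂}+r₃e^{iθ₃}=r₁+r₄e^{iθ₄} gives r₂ω₂e^{iθ₂}+r₃ω₃e^{iθ₃}=r₄ω₄e^{iθ₄}.
Eliminating the other unknown: ω₄ = r₂ω₂ sin(θ₂−θ₃) / [r₄ sin(θ₄−θ₃)].
Numerator sine = +0.33381; denominator sine = +0.94665.
Result = 0.08·6.21·(+0.33381) / (0.2583·(+0.94665)) = +0.67821 rad/s; magnitude 0.67821 rad/s.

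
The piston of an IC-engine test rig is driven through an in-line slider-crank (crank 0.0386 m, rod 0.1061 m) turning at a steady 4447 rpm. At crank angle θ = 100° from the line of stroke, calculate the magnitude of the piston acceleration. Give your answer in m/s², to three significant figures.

4500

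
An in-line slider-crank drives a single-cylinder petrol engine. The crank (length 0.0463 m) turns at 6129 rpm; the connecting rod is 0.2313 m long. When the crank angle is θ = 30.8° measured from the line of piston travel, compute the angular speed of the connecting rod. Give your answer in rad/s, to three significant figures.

ω = 641.8 rad/s (converted from 6129 rpm).
The rod makes angle φ with the slider axis where L sinφ = r sinθ; differentiating, L cosφ·φ̇ = r ω cosθ.
L cosφ = √(L² − r² sin²θ) = 0.23008 m.
|ω_rod| = r ω |cosθ| / √(L² − r² sin²θ) = 0.0463·641.8·0.85896/0.23008 = 110.94 rad/s.

111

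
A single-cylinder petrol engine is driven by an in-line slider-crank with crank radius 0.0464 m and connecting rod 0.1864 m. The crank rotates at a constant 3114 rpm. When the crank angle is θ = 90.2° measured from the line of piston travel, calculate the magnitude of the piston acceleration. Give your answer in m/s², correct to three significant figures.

1290

ω = 2π·3114/60 = 326.1 rad/s
x(θ) = r cosθ + √(L² − r² sin²θ); with ω constant, a = ω²·d²x/dθ².
d²x/dθ² = −r cosθ − r²(cos2θ)/√u − r⁴ sin²2θ/(4u^{3/2}),  u = L² − r² sin²θ = 0.032592 m².
Substituting r = 0.0464 m, L = 0.1864 m, θ = 90.2°: d²x/dθ² = +0.012087 m.
a = ω²·d²x/dθ² = (326.1)²·(+0.012087) = +1285.4 m/s²;  |a| = 1285.4 m/s².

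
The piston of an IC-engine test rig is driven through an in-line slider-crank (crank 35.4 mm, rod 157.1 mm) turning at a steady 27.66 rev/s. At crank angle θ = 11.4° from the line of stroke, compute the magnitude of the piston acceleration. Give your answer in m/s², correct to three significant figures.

ω = 2π·27.7 = 173.8 rad/s
x(θ) = r cosθ + √(L² − r² sin²θ); with ω constant, a = ω²·d²x/dθ².
d²x/dθ² = −r cosθ − r²(cos2θ)/√u − r⁴ sin²2θ/(4u^{3/2}),  u = L² − r² sin²θ = 0.0246315 m².
Substituting r = 0.0354 m, L = 0.1571 m, θ = 11.4°: d²x/dθ² = -0.042078 m.
a = ω²·d²x/dθ² = (173.8)²·(-0.042078) = -1270.9 m/s²;  |a| = 1270.9 m/s².

1270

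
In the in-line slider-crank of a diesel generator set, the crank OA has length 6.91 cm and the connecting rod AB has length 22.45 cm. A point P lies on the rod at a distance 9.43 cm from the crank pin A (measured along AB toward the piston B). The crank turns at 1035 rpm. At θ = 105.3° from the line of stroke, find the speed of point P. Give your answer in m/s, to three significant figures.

7.06

ω = 108.4 rad/s.  Crank-pin speed |V_A| = rω = 7.4894 m/s, perpendicular to OA.
Rod angle: sinφ = −(r/L) sinθ ⇒ φ = -17.271°; ω_rod = −rω cosθ/√(L²−r²sin²θ) = +9.2185 rad/s.
V_P = V_A + ω_rod × AP, with AP = 0.0943 m along the rod.
Components: V_Px = −rω sinθ − a·ω_rod·sinφ = -6.9659 m/s;  V_Py = rω cosθ + a·ω_rod·cosφ = -1.1461 m/s.
|V_P| = √(V_Px² + V_Py²) = 7.0595 m/s.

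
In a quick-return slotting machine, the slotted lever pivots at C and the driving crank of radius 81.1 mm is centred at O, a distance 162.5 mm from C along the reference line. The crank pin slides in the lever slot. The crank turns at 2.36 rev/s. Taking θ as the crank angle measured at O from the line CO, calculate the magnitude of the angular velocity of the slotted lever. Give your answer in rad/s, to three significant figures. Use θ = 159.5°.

10.3

ω = 14.83 rad/s (from 2.36 rev/s).
Crank pin A relative to C: A = (d + r cosθ, r sinθ); lever angle φ = atan2(r sinθ, d + r cosθ).
Differentiating tanφ: φ̇ = rω(d cosθ + r)/(d² + r² + 2dr cosθ).
d² + r² + 2dr cosθ = |CA|² = 0.00829512 m²;  d cosθ + r = -0.071109 m.
|ω_lever| = |0.0811·14.83·-0.071109| / 0.00829512 = 10.309 rad/s.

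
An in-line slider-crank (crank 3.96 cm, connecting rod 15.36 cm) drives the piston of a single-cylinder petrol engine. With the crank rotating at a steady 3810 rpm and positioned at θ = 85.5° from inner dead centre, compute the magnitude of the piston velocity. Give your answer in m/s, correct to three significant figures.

ω = 2π·3810/60 = 399 rad/s
For an in-line slider-crank, x = r cosθ + √(L² − r² sin²θ), so v = −rω sinθ·[1 + r cosθ/√(L² − r² sin²θ)].
With r = 0.0396 m, L = 0.1536 m, θ = 85.5°: √(L² − r² sin²θ) = 0.14844 m.
v = −0.0396·399·0.99692·[1 + 0.0396·0.07846/0.14844] = -16.081 m/s.
|v| = 16.081 m/s.

16.1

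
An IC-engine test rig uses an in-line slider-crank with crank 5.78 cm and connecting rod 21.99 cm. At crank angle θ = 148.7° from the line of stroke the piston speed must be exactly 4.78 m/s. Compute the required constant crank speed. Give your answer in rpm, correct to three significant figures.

1970

For an in-line slider-crank, |v_piston| = rω|sinθ|·[1 + r cosθ/√(L² − r² sin²θ)].
With r = 0.0578 m, L = 0.2199 m, θ = 148.7°: the bracketed kinematic factor |dx/dθ| = 0.02322 m.
ω = v/|dx/dθ| = 4.78/0.02322 = 205.85 rad/s.
N = 60ω/(2π) = 1965.8 rpm.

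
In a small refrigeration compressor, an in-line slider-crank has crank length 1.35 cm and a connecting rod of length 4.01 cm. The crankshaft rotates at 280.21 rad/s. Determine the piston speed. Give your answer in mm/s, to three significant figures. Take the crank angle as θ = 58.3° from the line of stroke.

ω = 280.2 rad/s
For an in-line slider-crank, x = r cosθ + √(L² − r² sin²θ), so v = −rω sinθ·[1 + r cosθ/√(L² − r² sin²θ)].
With r = 0.0135 m, L = 0.0401 m, θ = 58.3°: √(L² − r² sin²θ) = 0.03842 m.
v = −0.0135·280.2·0.85081·[1 + 0.0135·0.52547/0.03842] = -3.8127 m/s.
|v| = 3.8127 m/s = 3812.7 mm/s.

3810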